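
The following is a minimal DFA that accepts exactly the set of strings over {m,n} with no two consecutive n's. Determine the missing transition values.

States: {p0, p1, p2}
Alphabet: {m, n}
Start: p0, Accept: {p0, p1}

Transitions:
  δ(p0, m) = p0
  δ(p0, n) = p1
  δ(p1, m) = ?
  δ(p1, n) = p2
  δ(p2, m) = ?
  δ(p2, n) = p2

From the language and accept set, identify what each state tracks — p0: last symbol not n (ok); p1: last symbol n (ok); p2: saw nn (dead).
Each missing δ(q, a) is the state matching the new tracked value after reading a.
δ(p1, m) = p0; δ(p2, m) = p2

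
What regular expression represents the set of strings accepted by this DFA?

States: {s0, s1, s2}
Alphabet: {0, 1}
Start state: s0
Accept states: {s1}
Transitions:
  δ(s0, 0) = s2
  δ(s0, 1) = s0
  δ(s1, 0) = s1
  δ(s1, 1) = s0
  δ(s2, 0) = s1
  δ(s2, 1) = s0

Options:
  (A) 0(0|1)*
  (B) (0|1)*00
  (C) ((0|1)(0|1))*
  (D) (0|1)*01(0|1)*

Check each option against the DFA on short strings; one disagreement eliminates an option:
  (A) 0(0|1)*: on '0' the DFA goes s0 → s2 and rejects (s2 ∉ Accept), but the regex matches it → eliminate
  (B) (0|1)*00: agrees with the DFA on every string of length ≤ 6
  (C) ((0|1)(0|1))*: on ε the DFA stays in s0 and rejects (s0 ∉ Accept), but the regex matches it → eliminate
  (D) (0|1)*01(0|1)*: on '00' the DFA goes s0 → s2 → s1 and accepts (s1 ∈ Accept), but the regex does not match it → eliminate
Only (B) is consistent with the DFA.
(B) (0|1)*00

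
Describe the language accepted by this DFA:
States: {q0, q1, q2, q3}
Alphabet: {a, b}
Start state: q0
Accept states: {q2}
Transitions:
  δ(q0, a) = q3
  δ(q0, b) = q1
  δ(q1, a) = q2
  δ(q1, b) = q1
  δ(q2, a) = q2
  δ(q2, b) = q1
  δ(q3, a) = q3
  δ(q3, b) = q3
Testing a few strings:
  'bbaa' → accept
  'aab' → reject
  'bb' → reject
  'baa' → accept
State roles: q0=no input read; q1=started with b, last symbol b; q2=started with b, last symbol a; q3=started with a (dead)
All strings over {a,b} that start with b and end with a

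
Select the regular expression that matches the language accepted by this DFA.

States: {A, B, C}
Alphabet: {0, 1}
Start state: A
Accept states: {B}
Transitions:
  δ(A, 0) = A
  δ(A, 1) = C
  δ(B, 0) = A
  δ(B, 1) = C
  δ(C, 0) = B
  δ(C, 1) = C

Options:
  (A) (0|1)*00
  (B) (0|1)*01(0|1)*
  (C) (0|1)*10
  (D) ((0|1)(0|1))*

Check each option against the DFA on short strings; one disagreement eliminates an option:
  (A) (0|1)*00: on '00' the DFA goes A → A → A and rejects (A ∉ Accept), but the regex matches it → eliminate
  (B) (0|1)*01(0|1)*: on '01' the DFA goes A → A → C and rejects (C ∉ Accept), but the regex matches it → eliminate
  (C) (0|1)*10: agrees with the DFA on every string of length ≤ 6
  (D) ((0|1)(0|1))*: on ε the DFA stays in A and rejects (A ∉ Accept), but the regex matches it → eliminate
Only (C) is consistent with the DFA.
(C) (0|1)*10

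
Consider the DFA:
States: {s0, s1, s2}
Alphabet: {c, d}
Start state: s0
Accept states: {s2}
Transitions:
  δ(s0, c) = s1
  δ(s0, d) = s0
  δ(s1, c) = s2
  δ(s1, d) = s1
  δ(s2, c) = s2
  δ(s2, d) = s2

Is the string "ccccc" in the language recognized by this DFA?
Processing string "ccccc":
  s0 --c--> s1
  s1 --c--> s2
  s2 --c--> s2
  s2 --c--> s2
  s2 --c--> s2
Final state: s2
Accept states: {s2}
Yes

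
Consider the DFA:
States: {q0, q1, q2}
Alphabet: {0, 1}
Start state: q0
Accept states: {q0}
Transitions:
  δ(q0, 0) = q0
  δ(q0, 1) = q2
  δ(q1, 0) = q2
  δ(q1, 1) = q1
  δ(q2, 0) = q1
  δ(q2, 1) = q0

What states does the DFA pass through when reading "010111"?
read '0': q0 → q0
  read '1': q0 → q2
  read '0': q2 → q1
  read '1': q1 → q1
  read '1': q1 → q1
  read '1': q1 → q1
q0 -> q0 -> q2 -> q1 -> q1 -> q1 -> q1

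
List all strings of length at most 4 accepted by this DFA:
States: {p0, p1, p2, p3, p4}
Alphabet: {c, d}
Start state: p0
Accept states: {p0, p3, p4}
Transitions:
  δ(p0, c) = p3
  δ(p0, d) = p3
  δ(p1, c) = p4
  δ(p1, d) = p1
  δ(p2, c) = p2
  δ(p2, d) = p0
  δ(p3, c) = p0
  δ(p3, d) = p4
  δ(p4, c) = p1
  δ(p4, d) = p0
ε, c, d, cc, cd, dc, dd, ccc, ccd, cdd, dcc, dcd, ddd, cccc, cccd, ccdc, ccdd, cdcc, cddc, cddd, dccc, dccd, dcdc, dcdd, ddcc, dddc, dddd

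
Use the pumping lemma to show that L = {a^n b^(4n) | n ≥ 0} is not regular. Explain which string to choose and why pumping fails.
Assume L is regular with pumping length p. Idea: pumping the a-block breaks the 1:4 ratio.
Choose s = a^p b^(4p) (length 5p ≥ p). By the pumping lemma, s = xyz with |xy| ≤ p, |y| > 0, so y = a^k with k ≥ 1. Then xy²z = a^(p+k) b^(4p). For this to be in L we would need 4p = 4(p+k), i.e. 4k = 0, contradicting k ≥ 1. So xy²z ∉ L.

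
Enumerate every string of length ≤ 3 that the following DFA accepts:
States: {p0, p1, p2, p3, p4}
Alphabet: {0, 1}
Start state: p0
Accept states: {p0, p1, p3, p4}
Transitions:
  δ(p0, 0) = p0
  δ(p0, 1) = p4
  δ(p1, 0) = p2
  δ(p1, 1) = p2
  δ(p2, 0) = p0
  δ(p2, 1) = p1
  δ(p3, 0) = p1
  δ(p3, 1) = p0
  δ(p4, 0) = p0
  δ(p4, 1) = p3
ε, 0, 1, 00, 01, 10, 11, 000, 001, 010, 011, 100, 101, 110, 111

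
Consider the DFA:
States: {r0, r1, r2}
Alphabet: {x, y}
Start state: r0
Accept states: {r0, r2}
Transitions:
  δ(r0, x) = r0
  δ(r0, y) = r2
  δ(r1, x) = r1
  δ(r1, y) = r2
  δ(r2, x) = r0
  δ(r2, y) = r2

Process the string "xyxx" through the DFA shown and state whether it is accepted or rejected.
Processing string "xyxx":
  r0 --x--> r0
  r0 --y--> r2
  r2 --x--> r0
  r0 --x--> r0
Final state: r0
Accept states: {r0, r2}
Yes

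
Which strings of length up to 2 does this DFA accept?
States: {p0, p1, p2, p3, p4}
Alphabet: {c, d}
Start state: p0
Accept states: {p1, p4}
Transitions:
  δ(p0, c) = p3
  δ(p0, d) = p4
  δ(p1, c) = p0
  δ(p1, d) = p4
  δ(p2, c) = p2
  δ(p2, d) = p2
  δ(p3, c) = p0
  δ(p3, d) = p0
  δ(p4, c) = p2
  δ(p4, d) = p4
d, dd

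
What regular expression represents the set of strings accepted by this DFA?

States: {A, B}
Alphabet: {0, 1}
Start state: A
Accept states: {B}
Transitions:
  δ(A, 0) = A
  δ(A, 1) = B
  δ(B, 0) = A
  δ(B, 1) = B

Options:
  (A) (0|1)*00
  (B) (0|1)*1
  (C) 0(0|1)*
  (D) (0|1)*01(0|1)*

Check each option against the DFA on short strings; one disagreement eliminates an option:
  (A) (0|1)*00: on '1' the DFA goes A → B and accepts (B ∈ Accept), but the regex does not match it → eliminate
  (B) (0|1)*1: agrees with the DFA on every string of length ≤ 6
  (C) 0(0|1)*: on '0' the DFA goes A → A and rejects (A ∉ Accept), but the regex matches it → eliminate
  (D) (0|1)*01(0|1)*: on '1' the DFA goes A → B and accepts (B ∈ Accept), but the regex does not match it → eliminate
Only (B) is consistent with the DFA.
(B) (0|1)*1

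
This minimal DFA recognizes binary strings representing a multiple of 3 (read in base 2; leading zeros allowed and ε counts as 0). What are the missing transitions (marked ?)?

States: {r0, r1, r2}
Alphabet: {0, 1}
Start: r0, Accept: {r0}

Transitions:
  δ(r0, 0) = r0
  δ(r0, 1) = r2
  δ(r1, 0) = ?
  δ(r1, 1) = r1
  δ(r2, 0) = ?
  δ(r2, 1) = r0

From the language and accept set, identify what each state tracks — r0: value ≡ 0 (mod 3); r1: value ≡ 2 (mod 3); r2: value ≡ 1 (mod 3).
Each missing δ(q, a) is the state matching the new tracked value after reading a.
δ(r1, 0) = r2; δ(r2, 0) = r1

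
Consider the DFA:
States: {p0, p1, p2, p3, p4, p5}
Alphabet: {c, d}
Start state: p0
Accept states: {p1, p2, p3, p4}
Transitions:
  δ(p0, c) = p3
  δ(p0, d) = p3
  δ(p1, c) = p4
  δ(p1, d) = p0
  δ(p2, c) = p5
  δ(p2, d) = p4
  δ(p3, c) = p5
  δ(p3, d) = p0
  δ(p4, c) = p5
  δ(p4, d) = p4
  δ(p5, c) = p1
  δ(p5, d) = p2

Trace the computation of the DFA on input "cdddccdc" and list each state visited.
read 'c': p0 → p3
  read 'd': p3 → p0
  read 'd': p0 → p3
  read 'd': p3 → p0
  read 'c': p0 → p3
  read 'c': p3 → p5
  read 'd': p5 → p2
  read 'c': p2 → p5
p0 -> p3 -> p0 -> p3 -> p0 -> p3 -> p5 -> p2 -> p5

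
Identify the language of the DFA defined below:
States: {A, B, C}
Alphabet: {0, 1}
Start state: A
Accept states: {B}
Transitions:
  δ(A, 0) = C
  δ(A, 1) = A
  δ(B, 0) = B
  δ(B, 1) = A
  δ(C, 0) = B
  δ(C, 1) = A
Testing a few strings:
  '1000' → accept
  '110' → reject
  '0111' → reject
  '01' → reject
State roles: A=last symbol not 0; B=two trailing 0's; C=one trailing 0
All binary strings ending with 00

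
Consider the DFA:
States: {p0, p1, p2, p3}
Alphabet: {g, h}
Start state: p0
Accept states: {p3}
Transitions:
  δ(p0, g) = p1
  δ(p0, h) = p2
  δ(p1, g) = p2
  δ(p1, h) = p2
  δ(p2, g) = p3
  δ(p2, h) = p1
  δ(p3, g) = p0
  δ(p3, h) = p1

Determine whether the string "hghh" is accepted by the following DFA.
Processing string "hghh":
  p0 --h--> p2
  p2 --g--> p3
  p3 --h--> p1
  p1 --h--> p2
Final state: p2
Accept states: {p3}
No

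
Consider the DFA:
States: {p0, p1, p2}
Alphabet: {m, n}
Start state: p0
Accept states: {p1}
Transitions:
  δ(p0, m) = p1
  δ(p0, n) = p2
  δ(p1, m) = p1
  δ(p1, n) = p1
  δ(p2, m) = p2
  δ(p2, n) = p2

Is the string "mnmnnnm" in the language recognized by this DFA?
Processing string "mnmnnnm":
  p0 --m--> p1
  p1 --n--> p1
  p1 --m--> p1
  p1 --n--> p1
  p1 --n--> p1
  p1 --n--> p1
  p1 --m--> p1
Final state: p1
Accept states: {p1}
Yes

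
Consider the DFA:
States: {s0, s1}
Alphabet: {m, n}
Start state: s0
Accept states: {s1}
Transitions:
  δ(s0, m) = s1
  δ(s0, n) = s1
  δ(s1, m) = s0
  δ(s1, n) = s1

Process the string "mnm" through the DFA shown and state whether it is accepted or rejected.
Processing string "mnm":
  s0 --m--> s1
  s1 --n--> s1
  s1 --m--> s0
Final state: s0
Accept states: {s1}
No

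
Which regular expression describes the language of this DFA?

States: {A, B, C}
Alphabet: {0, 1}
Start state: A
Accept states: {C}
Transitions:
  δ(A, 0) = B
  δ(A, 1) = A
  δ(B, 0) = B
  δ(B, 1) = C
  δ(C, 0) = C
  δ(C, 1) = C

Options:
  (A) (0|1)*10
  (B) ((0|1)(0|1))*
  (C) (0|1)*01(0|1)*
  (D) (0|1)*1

Check each option against the DFA on short strings; one disagreement eliminates an option:
  (A) (0|1)*10: on '01' the DFA goes A → B → C and accepts (C ∈ Accept), but the regex does not match it → eliminate
  (B) ((0|1)(0|1))*: on ε the DFA stays in A and rejects (A ∉ Accept), but the regex matches it → eliminate
  (C) (0|1)*01(0|1)*: agrees with the DFA on every string of length ≤ 6
  (D) (0|1)*1: on '1' the DFA goes A → A and rejects (A ∉ Accept), but the regex matches it → eliminate
Only (C) is consistent with the DFA.
(C) (0|1)*01(0|1)*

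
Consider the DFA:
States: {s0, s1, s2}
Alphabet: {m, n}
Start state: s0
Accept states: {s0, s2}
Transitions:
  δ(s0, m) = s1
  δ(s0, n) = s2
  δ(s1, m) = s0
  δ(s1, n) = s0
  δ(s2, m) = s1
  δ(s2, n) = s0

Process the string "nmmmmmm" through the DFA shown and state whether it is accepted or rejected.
Processing string "nmmmmmm":
  s0 --n--> s2
  s2 --m--> s1
  s1 --m--> s0
  s0 --m--> s1
  s1 --m--> s0
  s0 --m--> s1
  s1 --m--> s0
Final state: s0
Accept states: {s0, s2}
Yes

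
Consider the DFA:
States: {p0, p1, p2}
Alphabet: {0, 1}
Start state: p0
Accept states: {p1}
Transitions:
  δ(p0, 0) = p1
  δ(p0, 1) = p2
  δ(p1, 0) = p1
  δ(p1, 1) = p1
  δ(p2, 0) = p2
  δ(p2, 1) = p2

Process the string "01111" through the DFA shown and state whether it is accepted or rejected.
Processing string "01111":
  p0 --0--> p1
  p1 --1--> p1
  p1 --1--> p1
  p1 --1--> p1
  p1 --1--> p1
Final state: p1
Accept states: {p1}
Yes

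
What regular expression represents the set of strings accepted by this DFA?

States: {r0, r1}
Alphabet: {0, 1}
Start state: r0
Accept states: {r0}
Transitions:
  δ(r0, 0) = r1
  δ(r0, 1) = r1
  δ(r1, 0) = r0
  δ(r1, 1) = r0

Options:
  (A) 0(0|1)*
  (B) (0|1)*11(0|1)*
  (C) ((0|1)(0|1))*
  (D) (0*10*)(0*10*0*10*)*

Check each option against the DFA on short strings; one disagreement eliminates an option:
  (A) 0(0|1)*: on ε the DFA stays in r0 and accepts (r0 ∈ Accept), but the regex does not match it → eliminate
  (B) (0|1)*11(0|1)*: on ε the DFA stays in r0 and accepts (r0 ∈ Accept), but the regex does not match it → eliminate
  (C) ((0|1)(0|1))*: agrees with the DFA on every string of length ≤ 6
  (D) (0*10*)(0*10*0*10*)*: on ε the DFA stays in r0 and accepts (r0 ∈ Accept), but the regex does not match it → eliminate
Only (C) is consistent with the DFA.
(C) ((0|1)(0|1))*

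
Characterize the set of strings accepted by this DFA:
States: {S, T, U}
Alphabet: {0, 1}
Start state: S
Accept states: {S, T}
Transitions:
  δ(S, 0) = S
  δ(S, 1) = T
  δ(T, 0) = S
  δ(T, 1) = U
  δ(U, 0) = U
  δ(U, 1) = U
Testing a few strings:
  '001' → accept
  '011' → reject
  '0' → accept
  '0000' → accept
State roles: S=last symbol not 1 (ok); T=last symbol 1 (ok); U=saw 11 (dead)
All binary strings with no two consecutive 1's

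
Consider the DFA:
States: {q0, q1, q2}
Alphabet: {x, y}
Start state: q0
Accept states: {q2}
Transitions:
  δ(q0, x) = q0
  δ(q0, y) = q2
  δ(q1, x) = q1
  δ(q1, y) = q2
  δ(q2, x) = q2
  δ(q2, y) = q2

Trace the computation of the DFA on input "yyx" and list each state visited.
read 'y': q0 → q2
  read 'y': q2 → q2
  read 'x': q2 → q2
q0 -> q2 -> q2 -> q2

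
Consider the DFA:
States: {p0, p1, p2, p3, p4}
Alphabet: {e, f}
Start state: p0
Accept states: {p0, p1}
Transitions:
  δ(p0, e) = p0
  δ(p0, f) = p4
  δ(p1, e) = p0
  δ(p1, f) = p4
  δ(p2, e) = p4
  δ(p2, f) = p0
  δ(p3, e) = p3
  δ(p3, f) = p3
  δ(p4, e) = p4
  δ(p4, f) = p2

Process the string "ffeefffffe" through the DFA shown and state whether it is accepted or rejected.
Processing string "ffeefffffe":
  p0 --f--> p4
  p4 --f--> p2
  p2 --e--> p4
  p4 --e--> p4
  p4 --f--> p2
  p2 --f--> p0
  p0 --f--> p4
  p4 --f--> p2
  p2 --f--> p0
  p0 --e--> p0
Final state: p0
Accept states: {p0, p1}
Yes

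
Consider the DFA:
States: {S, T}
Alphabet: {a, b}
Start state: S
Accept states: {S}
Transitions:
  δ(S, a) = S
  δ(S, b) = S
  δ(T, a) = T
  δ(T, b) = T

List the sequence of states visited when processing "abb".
read 'a': S → S
  read 'b': S → S
  read 'b': S → S
S -> S -> S -> S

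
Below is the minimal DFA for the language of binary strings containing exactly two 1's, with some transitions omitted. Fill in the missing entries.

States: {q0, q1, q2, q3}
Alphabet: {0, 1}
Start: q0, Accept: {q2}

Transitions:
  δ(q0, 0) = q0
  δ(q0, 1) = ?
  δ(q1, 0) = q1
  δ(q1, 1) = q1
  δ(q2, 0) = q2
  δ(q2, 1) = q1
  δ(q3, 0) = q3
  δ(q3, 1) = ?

From the language and accept set, identify what each state tracks — q0: zero 1's; q1: ≥ three 1's (dead); q2: two 1's; q3: one 1.
Each missing δ(q, a) is the state matching the new tracked value after reading a.
δ(q0, 1) = q3; δ(q3, 1) = q2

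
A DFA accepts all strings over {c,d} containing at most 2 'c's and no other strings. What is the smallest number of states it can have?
By Myhill–Nerode, count the distinguishable equivalence classes: 4 classes — having seen 0, 1, 2, or >2 copies of 'c'; counts 0 through 2 are accepting and >2 is dead.
4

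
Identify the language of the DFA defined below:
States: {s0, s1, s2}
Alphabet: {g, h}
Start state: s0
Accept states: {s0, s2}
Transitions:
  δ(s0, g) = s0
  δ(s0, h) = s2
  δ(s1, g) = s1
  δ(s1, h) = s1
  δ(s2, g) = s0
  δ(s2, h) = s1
Testing a few strings:
  'g' → accept
  'hhh' → reject
  'gggh' → accept
  'hggh' → accept
State roles: s0=last symbol not h (ok); s1=saw hh (dead); s2=last symbol h (ok)
All strings over {g,h} with no two consecutive h's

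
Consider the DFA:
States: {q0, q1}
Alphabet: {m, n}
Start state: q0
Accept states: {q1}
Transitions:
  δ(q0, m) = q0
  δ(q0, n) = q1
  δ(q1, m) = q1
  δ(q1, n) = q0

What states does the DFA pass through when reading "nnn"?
read 'n': q0 → q1
  read 'n': q1 → q0
  read 'n': q0 → q1
q0 -> q1 -> q0 -> q1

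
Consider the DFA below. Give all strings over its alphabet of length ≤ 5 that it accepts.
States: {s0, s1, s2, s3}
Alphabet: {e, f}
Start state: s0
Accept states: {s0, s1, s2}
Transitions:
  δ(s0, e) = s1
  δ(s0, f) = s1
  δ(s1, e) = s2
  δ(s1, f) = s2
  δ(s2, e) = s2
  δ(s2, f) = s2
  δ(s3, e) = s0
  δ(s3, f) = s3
ε, e, f, ee, ef, fe, ff, eee, eef, efe, eff, fee, fef, ffe, fff, eeee, eeef, eefe, eeff, efee, efef, effe, efff, feee, feef, fefe, feff, ffee, ffef, fffe, ffff, eeeee, eeeef, eeefe, eeeff, eefee, eefef, eeffe, eefff, efeee, efeef, efefe, efeff, effee, effef, efffe, effff, feeee, feeef, feefe, feeff, fefee, fefef, feffe, fefff, ffeee, ffeef, ffefe, ffeff, fffee, fffef, ffffe, fffff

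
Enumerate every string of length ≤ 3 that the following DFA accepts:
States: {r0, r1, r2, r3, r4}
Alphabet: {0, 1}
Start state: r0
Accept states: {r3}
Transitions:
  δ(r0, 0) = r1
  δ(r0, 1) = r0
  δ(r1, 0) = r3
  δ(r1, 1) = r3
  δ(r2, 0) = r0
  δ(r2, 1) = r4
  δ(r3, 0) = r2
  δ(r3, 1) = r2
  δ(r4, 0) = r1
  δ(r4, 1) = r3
00, 01, 100, 101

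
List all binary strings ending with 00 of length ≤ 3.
00, 000, 100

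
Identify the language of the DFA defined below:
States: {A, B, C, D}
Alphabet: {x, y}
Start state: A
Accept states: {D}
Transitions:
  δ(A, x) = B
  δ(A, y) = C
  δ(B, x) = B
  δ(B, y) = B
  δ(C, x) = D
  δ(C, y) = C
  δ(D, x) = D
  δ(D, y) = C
Testing a few strings:
  'x' → reject
  'yyy' → reject
  'xxx' → reject
  'yxx' → accept
State roles: A=no input read; B=started with x (dead); C=started with y, last symbol y; D=started with y, last symbol x
All strings over {x,y} that start with y and end with x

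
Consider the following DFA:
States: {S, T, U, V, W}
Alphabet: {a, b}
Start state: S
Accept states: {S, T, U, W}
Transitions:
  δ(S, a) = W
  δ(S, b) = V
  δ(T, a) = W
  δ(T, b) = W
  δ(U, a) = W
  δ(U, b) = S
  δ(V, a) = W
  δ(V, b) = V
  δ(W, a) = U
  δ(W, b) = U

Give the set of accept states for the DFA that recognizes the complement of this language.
Complement accept states = All states \ Original accept states
= {S, T, U, V, W} \ {S, T, U, W}
{V}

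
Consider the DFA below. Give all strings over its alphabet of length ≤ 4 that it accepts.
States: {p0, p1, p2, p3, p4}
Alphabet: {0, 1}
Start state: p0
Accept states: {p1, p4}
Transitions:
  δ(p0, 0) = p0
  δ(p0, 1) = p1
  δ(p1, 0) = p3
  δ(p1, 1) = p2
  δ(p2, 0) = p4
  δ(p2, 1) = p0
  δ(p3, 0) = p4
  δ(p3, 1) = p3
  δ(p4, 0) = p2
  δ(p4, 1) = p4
1, 01, 001, 100, 110, 0001, 0100, 0110, 1001, 1010, 1101, 1111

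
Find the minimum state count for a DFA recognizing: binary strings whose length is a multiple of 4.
By Myhill–Nerode, count the distinguishable equivalence classes: 4 classes — one per residue of the length mod 4; class i is distinguished from class j by any string of length (4 − i) mod 4.
4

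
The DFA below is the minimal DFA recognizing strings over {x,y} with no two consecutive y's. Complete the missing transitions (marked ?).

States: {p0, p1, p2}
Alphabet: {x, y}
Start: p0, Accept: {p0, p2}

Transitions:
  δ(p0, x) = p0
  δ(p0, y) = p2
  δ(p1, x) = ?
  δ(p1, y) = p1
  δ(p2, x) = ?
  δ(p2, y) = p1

From the language and accept set, identify what each state tracks — p0: last symbol not y (ok); p1: saw yy (dead); p2: last symbol y (ok).
Each missing δ(q, a) is the state matching the new tracked value after reading a.
δ(p1, x) = p1; δ(p2, x) = p0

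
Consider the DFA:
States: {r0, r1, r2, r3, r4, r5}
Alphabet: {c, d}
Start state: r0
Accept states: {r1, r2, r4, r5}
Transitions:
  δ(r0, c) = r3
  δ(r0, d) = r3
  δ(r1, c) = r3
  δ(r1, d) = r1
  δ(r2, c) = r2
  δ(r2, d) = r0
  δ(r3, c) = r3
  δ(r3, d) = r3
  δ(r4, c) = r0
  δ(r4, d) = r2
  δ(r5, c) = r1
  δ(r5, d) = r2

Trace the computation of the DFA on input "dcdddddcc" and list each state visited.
read 'd': r0 → r3
  read 'c': r3 → r3
  read 'd': r3 → r3
  read 'd': r3 → r3
  read 'd': r3 → r3
  read 'd': r3 → r3
  read 'd': r3 → r3
  read 'c': r3 → r3
  read 'c': r3 → r3
r0 -> r3 -> r3 -> r3 -> r3 -> r3 -> r3 -> r3 -> r3 -> r3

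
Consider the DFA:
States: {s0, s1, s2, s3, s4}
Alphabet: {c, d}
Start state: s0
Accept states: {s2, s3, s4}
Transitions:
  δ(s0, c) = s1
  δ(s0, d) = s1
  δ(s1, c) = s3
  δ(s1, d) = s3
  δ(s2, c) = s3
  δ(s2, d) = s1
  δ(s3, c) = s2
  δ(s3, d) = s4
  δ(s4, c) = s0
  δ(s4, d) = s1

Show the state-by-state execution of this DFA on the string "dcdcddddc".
read 'd': s0 → s1
  read 'c': s1 → s3
  read 'd': s3 → s4
  read 'c': s4 → s0
  read 'd': s0 → s1
  read 'd': s1 → s3
  read 'd': s3 → s4
  read 'd': s4 → s1
  read 'c': s1 → s3
s0 -> s1 -> s3 -> s4 -> s0 -> s1 -> s3 -> s4 -> s1 -> s3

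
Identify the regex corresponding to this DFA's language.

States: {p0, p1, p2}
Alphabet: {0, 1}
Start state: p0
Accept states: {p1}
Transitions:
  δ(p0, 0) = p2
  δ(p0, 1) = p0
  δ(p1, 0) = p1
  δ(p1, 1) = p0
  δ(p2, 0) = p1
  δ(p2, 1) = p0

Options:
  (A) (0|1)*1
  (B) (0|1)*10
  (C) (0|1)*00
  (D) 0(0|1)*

Check each option against the DFA on short strings; one disagreement eliminates an option:
  (A) (0|1)*1: on '1' the DFA goes p0 → p0 and rejects (p0 ∉ Accept), but the regex matches it → eliminate
  (B) (0|1)*10: on '00' the DFA goes p0 → p2 → p1 and accepts (p1 ∈ Accept), but the regex does not match it → eliminate
  (C) (0|1)*00: agrees with the DFA on every string of length ≤ 6
  (D) 0(0|1)*: on '0' the DFA goes p0 → p2 and rejects (p2 ∉ Accept), but the regex matches it → eliminate
Only (C) is consistent with the DFA.
(C) (0|1)*00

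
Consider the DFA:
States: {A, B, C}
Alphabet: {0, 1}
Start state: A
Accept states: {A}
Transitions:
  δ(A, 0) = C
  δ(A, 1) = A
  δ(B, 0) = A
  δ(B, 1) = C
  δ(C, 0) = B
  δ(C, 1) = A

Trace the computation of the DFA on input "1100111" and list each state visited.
read '1': A → A
  read '1': A → A
  read '0': A → C
  read '0': C → B
  read '1': B → C
  read '1': C → A
  read '1': A → A
A -> A -> A -> C -> B -> C -> A -> A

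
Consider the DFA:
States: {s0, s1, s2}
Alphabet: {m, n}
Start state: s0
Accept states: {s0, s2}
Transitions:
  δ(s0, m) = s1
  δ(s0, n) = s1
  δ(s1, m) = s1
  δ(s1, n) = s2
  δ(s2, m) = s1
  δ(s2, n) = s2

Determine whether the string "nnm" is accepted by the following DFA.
Processing string "nnm":
  s0 --n--> s1
  s1 --n--> s2
  s2 --m--> s1
Final state: s1
Accept states: {s0, s2}
No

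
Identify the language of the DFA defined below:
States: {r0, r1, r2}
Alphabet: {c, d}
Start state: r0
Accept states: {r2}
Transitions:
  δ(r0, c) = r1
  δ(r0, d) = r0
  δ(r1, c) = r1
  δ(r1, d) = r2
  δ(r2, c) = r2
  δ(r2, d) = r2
Testing a few strings:
  'dcdc' → accept
  'dd' → reject
  'dddc' → reject
  'ddd' → reject
State roles: r0=no c seen yet; r1=seen a c, waiting for d; r2=substring cd seen
All strings over {c,d} containing the substring cd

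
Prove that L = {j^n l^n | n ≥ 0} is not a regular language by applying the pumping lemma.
Assume L is regular with pumping length p. Idea: pumping the j-block changes the count balance.
Choose s = j^p l^p (length 2p ≥ p). By the pumping lemma, s = xyz with |xy| ≤ p, |y| > 0. So y = j^k for some k > 0 (since xy is entirely within the j's). Pumping gives xy²z = j^(p+k) l^p, which is not in L since p+k ≠ p.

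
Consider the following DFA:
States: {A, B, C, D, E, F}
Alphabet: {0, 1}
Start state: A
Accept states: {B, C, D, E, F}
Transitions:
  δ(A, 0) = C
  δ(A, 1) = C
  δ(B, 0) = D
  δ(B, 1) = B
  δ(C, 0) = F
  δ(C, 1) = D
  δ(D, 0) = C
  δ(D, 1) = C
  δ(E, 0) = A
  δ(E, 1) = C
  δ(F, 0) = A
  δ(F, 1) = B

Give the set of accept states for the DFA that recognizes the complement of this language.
Complement accept states = All states \ Original accept states
= {A, B, C, D, E, F} \ {B, C, D, E, F}
{A}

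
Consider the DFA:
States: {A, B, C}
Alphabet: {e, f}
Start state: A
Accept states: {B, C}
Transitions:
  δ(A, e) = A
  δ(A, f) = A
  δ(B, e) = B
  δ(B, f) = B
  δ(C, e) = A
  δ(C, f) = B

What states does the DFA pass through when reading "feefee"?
read 'f': A → A
  read 'e': A → A
  read 'e': A → A
  read 'f': A → A
  read 'e': A → A
  read 'e': A → A
A -> A -> A -> A -> A -> A -> A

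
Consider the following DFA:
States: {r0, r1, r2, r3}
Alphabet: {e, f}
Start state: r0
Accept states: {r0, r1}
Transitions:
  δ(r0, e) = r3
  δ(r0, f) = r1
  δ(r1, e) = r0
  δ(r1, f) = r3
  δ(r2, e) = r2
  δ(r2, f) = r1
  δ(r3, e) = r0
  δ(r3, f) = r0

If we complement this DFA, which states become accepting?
Complement accept states = All states \ Original accept states
= {r0, r1, r2, r3} \ {r0, r1}
{r2, r3}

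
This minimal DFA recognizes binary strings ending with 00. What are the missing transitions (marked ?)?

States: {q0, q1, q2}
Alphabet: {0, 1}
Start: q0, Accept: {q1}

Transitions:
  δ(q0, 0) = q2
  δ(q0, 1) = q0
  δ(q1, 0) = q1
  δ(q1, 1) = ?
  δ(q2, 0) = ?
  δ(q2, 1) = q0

From the language and accept set, identify what each state tracks — q0: last symbol not 0; q1: two trailing 0's; q2: one trailing 0.
Each missing δ(q, a) is the state matching the new tracked value after reading a.
δ(q1, 1) = q0; δ(q2, 0) = q1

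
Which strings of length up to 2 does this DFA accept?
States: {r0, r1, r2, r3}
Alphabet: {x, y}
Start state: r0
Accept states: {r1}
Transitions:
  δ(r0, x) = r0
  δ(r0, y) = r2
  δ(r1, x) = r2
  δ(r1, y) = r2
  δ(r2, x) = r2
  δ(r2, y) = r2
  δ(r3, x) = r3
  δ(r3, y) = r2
None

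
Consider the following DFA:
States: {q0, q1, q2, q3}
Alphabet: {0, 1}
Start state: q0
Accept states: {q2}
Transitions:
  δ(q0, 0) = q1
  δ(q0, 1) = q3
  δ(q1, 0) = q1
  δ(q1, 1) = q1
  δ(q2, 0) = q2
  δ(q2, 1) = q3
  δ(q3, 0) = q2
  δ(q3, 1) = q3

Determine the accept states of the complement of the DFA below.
Complement accept states = All states \ Original accept states
= {q0, q1, q2, q3} \ {q2}
{q0, q1, q3}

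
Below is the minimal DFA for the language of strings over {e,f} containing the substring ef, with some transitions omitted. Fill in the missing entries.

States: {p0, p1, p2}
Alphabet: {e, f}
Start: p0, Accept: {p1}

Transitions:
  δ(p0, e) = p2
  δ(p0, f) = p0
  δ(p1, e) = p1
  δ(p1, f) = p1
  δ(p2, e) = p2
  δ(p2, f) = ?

From the language and accept set, identify what each state tracks — p0: no e seen yet; p1: substring ef seen; p2: seen a e, waiting for f.
Each missing δ(q, a) is the state matching the new tracked value after reading a.
δ(p2, f) = p1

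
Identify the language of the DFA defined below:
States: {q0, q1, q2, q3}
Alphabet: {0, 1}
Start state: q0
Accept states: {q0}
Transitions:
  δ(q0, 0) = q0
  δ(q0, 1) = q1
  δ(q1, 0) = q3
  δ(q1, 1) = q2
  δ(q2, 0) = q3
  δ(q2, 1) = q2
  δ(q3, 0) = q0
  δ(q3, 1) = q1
Testing a few strings:
  '1' → reject
  '110' → reject
  '1000' → accept
  '010' → reject
State roles: q0=value ≡ 0 (mod 4); q1=value ≡ 1 (mod 4); q2=value ≡ 3 (mod 4); q3=value ≡ 2 (mod 4)
All binary strings representing a multiple of 4 (read in base 2; leading zeros allowed and ε counts as 0)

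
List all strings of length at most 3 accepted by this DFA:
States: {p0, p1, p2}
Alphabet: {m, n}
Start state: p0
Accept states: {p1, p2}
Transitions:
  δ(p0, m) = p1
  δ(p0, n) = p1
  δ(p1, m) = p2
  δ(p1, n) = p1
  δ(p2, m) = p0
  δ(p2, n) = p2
m, n, mm, mn, nm, nn, mmn, mnm, mnn, nmn, nnm, nnn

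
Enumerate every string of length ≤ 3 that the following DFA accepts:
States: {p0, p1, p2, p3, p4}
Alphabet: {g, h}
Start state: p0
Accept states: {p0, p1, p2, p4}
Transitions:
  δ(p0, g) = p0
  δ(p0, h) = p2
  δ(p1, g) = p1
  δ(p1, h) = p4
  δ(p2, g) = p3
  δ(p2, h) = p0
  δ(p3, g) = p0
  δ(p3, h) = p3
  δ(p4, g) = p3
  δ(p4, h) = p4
ε, g, h, gg, gh, hh, ggg, ggh, ghh, hgg, hhg, hhh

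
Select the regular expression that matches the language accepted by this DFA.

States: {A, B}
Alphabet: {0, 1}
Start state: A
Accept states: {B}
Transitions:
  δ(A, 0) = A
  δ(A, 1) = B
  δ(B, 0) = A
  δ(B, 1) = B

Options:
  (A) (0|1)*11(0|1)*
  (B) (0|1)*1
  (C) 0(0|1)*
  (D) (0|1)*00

Check each option against the DFA on short strings; one disagreement eliminates an option:
  (A) (0|1)*11(0|1)*: on '1' the DFA goes A → B and accepts (B ∈ Accept), but the regex does not match it → eliminate
  (B) (0|1)*1: agrees with the DFA on every string of length ≤ 6
  (C) 0(0|1)*: on '0' the DFA goes A → A and rejects (A ∉ Accept), but the regex matches it → eliminate
  (D) (0|1)*00: on '1' the DFA goes A → B and accepts (B ∈ Accept), but the regex does not match it → eliminate
Only (B) is consistent with the DFA.
(B) (0|1)*1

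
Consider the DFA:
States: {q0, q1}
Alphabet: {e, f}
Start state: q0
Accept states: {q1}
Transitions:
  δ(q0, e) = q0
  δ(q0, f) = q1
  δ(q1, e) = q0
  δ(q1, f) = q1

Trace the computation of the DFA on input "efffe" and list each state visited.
read 'e': q0 → q0
  read 'f': q0 → q1
  read 'f': q1 → q1
  read 'f': q1 → q1
  read 'e': q1 → q0
q0 -> q0 -> q1 -> q1 -> q1 -> q0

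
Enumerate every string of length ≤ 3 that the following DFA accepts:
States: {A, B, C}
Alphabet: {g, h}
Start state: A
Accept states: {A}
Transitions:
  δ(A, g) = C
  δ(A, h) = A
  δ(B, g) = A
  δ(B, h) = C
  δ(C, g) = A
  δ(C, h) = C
ε, h, gg, hh, ggh, ghg, hgg, hhh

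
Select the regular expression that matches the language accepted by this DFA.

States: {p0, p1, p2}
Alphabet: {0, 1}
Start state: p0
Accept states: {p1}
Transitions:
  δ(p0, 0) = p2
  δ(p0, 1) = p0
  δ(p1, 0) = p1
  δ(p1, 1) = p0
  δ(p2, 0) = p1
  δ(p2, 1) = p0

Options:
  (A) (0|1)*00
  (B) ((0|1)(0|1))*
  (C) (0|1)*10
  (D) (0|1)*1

Check each option against the DFA on short strings; one disagreement eliminates an option:
  (A) (0|1)*00: agrees with the DFA on every string of length ≤ 6
  (B) ((0|1)(0|1))*: on ε the DFA stays in p0 and rejects (p0 ∉ Accept), but the regex matches it → eliminate
  (C) (0|1)*10: on '00' the DFA goes p0 → p2 → p1 and accepts (p1 ∈ Accept), but the regex does not match it → eliminate
  (D) (0|1)*1: on '1' the DFA goes p0 → p0 and rejects (p0 ∉ Accept), but the regex matches it → eliminate
Only (A) is consistent with the DFA.
(A) (0|1)*00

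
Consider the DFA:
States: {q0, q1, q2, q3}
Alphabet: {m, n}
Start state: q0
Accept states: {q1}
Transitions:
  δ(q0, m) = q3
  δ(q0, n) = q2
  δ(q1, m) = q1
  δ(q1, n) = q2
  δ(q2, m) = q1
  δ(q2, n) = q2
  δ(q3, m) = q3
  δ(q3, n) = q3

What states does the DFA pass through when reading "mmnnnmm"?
read 'm': q0 → q3
  read 'm': q3 → q3
  read 'n': q3 → q3
  read 'n': q3 → q3
  read 'n': q3 → q3
  read 'm': q3 → q3
  read 'm': q3 → q3
q0 -> q3 -> q3 -> q3 -> q3 -> q3 -> q3 -> q3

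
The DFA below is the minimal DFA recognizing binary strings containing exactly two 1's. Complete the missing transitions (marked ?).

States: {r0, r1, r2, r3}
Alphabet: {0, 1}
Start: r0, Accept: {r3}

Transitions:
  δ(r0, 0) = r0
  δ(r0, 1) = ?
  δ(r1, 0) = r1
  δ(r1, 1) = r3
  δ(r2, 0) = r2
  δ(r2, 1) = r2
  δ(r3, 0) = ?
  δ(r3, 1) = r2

From the language and accept set, identify what each state tracks — r0: zero 1's; r1: one 1; r2: ≥ three 1's (dead); r3: two 1's.
Each missing δ(q, a) is the state matching the new tracked value after reading a.
δ(r0, 1) = r1; δ(r3, 0) = r3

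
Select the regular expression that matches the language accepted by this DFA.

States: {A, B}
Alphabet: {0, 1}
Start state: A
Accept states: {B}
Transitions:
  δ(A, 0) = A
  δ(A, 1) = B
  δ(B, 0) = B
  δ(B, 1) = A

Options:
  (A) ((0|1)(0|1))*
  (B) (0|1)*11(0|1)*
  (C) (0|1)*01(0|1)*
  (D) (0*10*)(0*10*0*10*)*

Check each option against the DFA on short strings; one disagreement eliminates an option:
  (A) ((0|1)(0|1))*: on ε the DFA stays in A and rejects (A ∉ Accept), but the regex matches it → eliminate
  (B) (0|1)*11(0|1)*: on '1' the DFA goes A → B and accepts (B ∈ Accept), but the regex does not match it → eliminate
  (C) (0|1)*01(0|1)*: on '1' the DFA goes A → B and accepts (B ∈ Accept), but the regex does not match it → eliminate
  (D) (0*10*)(0*10*0*10*)*: agrees with the DFA on every string of length ≤ 6
Only (D) is consistent with the DFA.
(D) (0*10*)(0*10*0*10*)*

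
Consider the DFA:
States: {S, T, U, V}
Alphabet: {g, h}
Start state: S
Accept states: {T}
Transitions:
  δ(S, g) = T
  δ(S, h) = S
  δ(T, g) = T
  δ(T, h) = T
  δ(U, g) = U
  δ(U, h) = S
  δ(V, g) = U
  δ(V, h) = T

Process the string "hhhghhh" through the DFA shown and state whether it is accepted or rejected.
Processing string "hhhghhh":
  S --h--> S
  S --h--> S
  S --h--> S
  S --g--> T
  T --h--> T
  T --h--> T
  T --h--> T
Final state: T
Accept states: {T}
Yes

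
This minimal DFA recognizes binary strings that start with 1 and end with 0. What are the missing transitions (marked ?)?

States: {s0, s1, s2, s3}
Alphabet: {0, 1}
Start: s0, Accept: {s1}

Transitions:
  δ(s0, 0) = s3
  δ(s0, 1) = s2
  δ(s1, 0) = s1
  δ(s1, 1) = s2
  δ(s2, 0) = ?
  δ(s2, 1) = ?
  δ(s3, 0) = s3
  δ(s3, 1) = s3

From the language and accept set, identify what each state tracks — s0: no input read; s1: started with 1, last symbol 0; s2: started with 1, last symbol 1; s3: started with 0 (dead).
Each missing δ(q, a) is the state matching the new tracked value after reading a.
δ(s2, 0) = s1; δ(s2, 1) = s2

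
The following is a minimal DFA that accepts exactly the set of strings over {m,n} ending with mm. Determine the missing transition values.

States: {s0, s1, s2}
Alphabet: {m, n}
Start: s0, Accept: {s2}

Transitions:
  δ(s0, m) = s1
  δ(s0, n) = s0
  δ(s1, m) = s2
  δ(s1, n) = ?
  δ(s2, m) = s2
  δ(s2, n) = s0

From the language and accept set, identify what each state tracks — s0: last symbol not m; s1: one trailing m; s2: two trailing m's.
Each missing δ(q, a) is the state matching the new tracked value after reading a.
δ(s1, n) = s0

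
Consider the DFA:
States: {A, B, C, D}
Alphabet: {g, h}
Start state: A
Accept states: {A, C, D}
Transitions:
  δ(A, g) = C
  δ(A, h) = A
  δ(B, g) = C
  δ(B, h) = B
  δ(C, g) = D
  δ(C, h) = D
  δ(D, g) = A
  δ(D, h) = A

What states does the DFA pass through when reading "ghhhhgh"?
read 'g': A → C
  read 'h': C → D
  read 'h': D → A
  read 'h': A → A
  read 'h': A → A
  read 'g': A → C
  read 'h': C → D
A -> C -> D -> A -> A -> A -> C -> D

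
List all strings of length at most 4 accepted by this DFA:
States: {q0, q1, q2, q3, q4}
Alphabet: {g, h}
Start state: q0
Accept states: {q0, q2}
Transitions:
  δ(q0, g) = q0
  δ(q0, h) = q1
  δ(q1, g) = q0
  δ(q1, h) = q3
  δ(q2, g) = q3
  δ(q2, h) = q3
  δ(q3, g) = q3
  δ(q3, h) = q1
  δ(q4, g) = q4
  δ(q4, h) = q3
ε, g, gg, hg, ggg, ghg, hgg, gggg, gghg, ghgg, hggg, hghg, hhhg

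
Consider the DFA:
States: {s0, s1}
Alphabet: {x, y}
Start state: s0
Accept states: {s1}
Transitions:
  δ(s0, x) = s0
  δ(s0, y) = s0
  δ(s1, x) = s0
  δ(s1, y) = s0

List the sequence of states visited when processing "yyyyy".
read 'y': s0 → s0
  read 'y': s0 → s0
  read 'y': s0 → s0
  read 'y': s0 → s0
  read 'y': s0 → s0
s0 -> s0 -> s0 -> s0 -> s0 -> s0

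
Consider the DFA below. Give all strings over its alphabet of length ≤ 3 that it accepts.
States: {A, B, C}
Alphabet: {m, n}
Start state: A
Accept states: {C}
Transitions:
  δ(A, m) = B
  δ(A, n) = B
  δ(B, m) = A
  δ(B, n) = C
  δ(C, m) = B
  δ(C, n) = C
mn, nn, mnn, nnn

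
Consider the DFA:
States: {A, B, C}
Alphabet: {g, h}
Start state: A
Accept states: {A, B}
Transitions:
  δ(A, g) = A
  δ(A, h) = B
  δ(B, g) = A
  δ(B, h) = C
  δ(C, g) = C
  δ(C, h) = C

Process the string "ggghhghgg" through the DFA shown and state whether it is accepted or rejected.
Processing string "ggghhghgg":
  A --g--> A
  A --g--> A
  A --g--> A
  A --h--> B
  B --h--> C
  C --g--> C
  C --h--> C
  C --g--> C
  C --g--> C
Final state: C
Accept states: {A, B}
No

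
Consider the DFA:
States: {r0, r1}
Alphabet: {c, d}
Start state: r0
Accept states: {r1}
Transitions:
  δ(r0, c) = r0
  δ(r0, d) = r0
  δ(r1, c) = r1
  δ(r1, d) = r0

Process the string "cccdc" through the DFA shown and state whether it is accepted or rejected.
Processing string "cccdc":
  r0 --c--> r0
  r0 --c--> r0
  r0 --c--> r0
  r0 --d--> r0
  r0 --c--> r0
Final state: r0
Accept states: {r1}
No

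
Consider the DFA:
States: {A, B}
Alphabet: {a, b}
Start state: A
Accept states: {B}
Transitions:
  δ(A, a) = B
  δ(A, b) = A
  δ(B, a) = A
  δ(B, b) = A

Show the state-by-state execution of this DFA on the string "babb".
read 'b': A → A
  read 'a': A → B
  read 'b': B → A
  read 'b': A → A
A -> A -> B -> A -> A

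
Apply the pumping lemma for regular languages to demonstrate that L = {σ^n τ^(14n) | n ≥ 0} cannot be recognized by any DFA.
Assume L is regular with pumping length p. Idea: pumping the σ-block breaks the 1:14 ratio.
Choose s = σ^p τ^(14p) (length 15p ≥ p). By the pumping lemma, s = xyz with |xy| ≤ p, |y| > 0, so y = σ^k with k ≥ 1. Then xy²z = σ^(p+k) τ^(14p). For this to be in L we would need 14p = 14(p+k), i.e. 14k = 0, contradicting k ≥ 1. So xy²z ∉ L.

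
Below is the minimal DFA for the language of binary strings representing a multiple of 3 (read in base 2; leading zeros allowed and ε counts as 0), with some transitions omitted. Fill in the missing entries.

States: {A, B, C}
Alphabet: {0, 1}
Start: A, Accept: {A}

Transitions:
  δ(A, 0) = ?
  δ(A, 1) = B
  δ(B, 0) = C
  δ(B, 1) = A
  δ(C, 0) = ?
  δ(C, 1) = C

From the language and accept set, identify what each state tracks — A: value ≡ 0 (mod 3); B: value ≡ 1 (mod 3); C: value ≡ 2 (mod 3).
Each missing δ(q, a) is the state matching the new tracked value after reading a.
δ(A, 0) = A; δ(C, 0) = B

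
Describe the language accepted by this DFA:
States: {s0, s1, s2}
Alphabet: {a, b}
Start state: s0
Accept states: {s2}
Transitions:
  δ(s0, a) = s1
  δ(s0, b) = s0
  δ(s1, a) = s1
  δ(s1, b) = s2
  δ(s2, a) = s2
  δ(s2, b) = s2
Testing a few strings:
  'a' → reject
  'aab' → accept
  'abba' → accept
  'abaa' → accept
State roles: s0=no a seen yet; s1=seen a a, waiting for b; s2=substring ab seen
All strings over {a,b} containing the substring ab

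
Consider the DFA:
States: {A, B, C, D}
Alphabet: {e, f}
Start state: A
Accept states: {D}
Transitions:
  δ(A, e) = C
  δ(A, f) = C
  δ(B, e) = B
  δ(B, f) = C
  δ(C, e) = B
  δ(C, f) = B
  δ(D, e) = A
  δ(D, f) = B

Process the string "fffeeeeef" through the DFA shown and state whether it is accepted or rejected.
Processing string "fffeeeeef":
  A --f--> C
  C --f--> B
  B --f--> C
  C --e--> B
  B --e--> B
  B --e--> B
  B --e--> B
  B --e--> B
  B --f--> C
Final state: C
Accept states: {D}
No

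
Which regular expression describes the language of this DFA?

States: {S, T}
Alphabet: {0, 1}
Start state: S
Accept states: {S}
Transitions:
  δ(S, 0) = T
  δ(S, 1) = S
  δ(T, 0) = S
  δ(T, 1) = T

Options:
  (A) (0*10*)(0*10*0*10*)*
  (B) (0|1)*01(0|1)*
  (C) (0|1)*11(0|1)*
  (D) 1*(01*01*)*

Check each option against the DFA on short strings; one disagreement eliminates an option:
  (A) (0*10*)(0*10*0*10*)*: on ε the DFA stays in S and accepts (S ∈ Accept), but the regex does not match it → eliminate
  (B) (0|1)*01(0|1)*: on ε the DFA stays in S and accepts (S ∈ Accept), but the regex does not match it → eliminate
  (C) (0|1)*11(0|1)*: on ε the DFA stays in S and accepts (S ∈ Accept), but the regex does not match it → eliminate
  (D) 1*(01*01*)*: agrees with the DFA on every string of length ≤ 6
Only (D) is consistent with the DFA.
(D) 1*(01*01*)*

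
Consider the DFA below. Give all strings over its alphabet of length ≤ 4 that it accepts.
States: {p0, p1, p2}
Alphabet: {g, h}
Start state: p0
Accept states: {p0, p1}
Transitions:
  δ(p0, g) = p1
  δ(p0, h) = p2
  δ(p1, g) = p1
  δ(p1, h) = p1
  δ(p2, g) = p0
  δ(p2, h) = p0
ε, g, gg, gh, hg, hh, ggg, ggh, ghg, ghh, hgg, hhg, gggg, gggh, gghg, gghh, ghgg, ghgh, ghhg, ghhh, hggg, hggh, hghg, hghh, hhgg, hhgh, hhhg, hhhh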